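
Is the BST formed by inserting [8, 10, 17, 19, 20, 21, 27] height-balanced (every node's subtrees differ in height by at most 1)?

Tree (level-order array): [8, None, 10, None, 17, None, 19, None, 20, None, 21, None, 27]
Definition: a tree is height-balanced if, at every node, |h(left) - h(right)| <= 1 (empty subtree has height -1).
Bottom-up per-node check:
  node 27: h_left=-1, h_right=-1, diff=0 [OK], height=0
  node 21: h_left=-1, h_right=0, diff=1 [OK], height=1
  node 20: h_left=-1, h_right=1, diff=2 [FAIL (|-1-1|=2 > 1)], height=2
  node 19: h_left=-1, h_right=2, diff=3 [FAIL (|-1-2|=3 > 1)], height=3
  node 17: h_left=-1, h_right=3, diff=4 [FAIL (|-1-3|=4 > 1)], height=4
  node 10: h_left=-1, h_right=4, diff=5 [FAIL (|-1-4|=5 > 1)], height=5
  node 8: h_left=-1, h_right=5, diff=6 [FAIL (|-1-5|=6 > 1)], height=6
Node 20 violates the condition: |-1 - 1| = 2 > 1.
Result: Not balanced


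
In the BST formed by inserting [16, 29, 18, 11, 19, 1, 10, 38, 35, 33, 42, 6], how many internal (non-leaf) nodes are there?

Tree built from: [16, 29, 18, 11, 19, 1, 10, 38, 35, 33, 42, 6]
Tree (level-order array): [16, 11, 29, 1, None, 18, 38, None, 10, None, 19, 35, 42, 6, None, None, None, 33]
Rule: An internal node has at least one child.
Per-node child counts:
  node 16: 2 child(ren)
  node 11: 1 child(ren)
  node 1: 1 child(ren)
  node 10: 1 child(ren)
  node 6: 0 child(ren)
  node 29: 2 child(ren)
  node 18: 1 child(ren)
  node 19: 0 child(ren)
  node 38: 2 child(ren)
  node 35: 1 child(ren)
  node 33: 0 child(ren)
  node 42: 0 child(ren)
Matching nodes: [16, 11, 1, 10, 29, 18, 38, 35]
Count of internal (non-leaf) nodes: 8


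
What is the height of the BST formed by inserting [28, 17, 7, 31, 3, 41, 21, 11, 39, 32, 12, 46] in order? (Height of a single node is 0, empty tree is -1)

Insertion order: [28, 17, 7, 31, 3, 41, 21, 11, 39, 32, 12, 46]
Tree (level-order array): [28, 17, 31, 7, 21, None, 41, 3, 11, None, None, 39, 46, None, None, None, 12, 32]
Compute height bottom-up (empty subtree = -1):
  height(3) = 1 + max(-1, -1) = 0
  height(12) = 1 + max(-1, -1) = 0
  height(11) = 1 + max(-1, 0) = 1
  height(7) = 1 + max(0, 1) = 2
  height(21) = 1 + max(-1, -1) = 0
  height(17) = 1 + max(2, 0) = 3
  height(32) = 1 + max(-1, -1) = 0
  height(39) = 1 + max(0, -1) = 1
  height(46) = 1 + max(-1, -1) = 0
  height(41) = 1 + max(1, 0) = 2
  height(31) = 1 + max(-1, 2) = 3
  height(28) = 1 + max(3, 3) = 4
Height = 4


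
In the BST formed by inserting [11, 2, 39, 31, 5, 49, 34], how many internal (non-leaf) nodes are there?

Tree built from: [11, 2, 39, 31, 5, 49, 34]
Tree (level-order array): [11, 2, 39, None, 5, 31, 49, None, None, None, 34]
Rule: An internal node has at least one child.
Per-node child counts:
  node 11: 2 child(ren)
  node 2: 1 child(ren)
  node 5: 0 child(ren)
  node 39: 2 child(ren)
  node 31: 1 child(ren)
  node 34: 0 child(ren)
  node 49: 0 child(ren)
Matching nodes: [11, 2, 39, 31]
Count of internal (non-leaf) nodes: 4


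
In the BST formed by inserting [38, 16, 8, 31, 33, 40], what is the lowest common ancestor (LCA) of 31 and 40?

Tree insertion order: [38, 16, 8, 31, 33, 40]
Tree (level-order array): [38, 16, 40, 8, 31, None, None, None, None, None, 33]
In a BST, the LCA of p=31, q=40 is the first node v on the
root-to-leaf path with p <= v <= q (go left if both < v, right if both > v).
Walk from root:
  at 38: 31 <= 38 <= 40, this is the LCA
LCA = 38


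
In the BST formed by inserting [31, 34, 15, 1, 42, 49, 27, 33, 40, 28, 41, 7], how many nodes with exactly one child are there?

Tree built from: [31, 34, 15, 1, 42, 49, 27, 33, 40, 28, 41, 7]
Tree (level-order array): [31, 15, 34, 1, 27, 33, 42, None, 7, None, 28, None, None, 40, 49, None, None, None, None, None, 41]
Rule: These are nodes with exactly 1 non-null child.
Per-node child counts:
  node 31: 2 child(ren)
  node 15: 2 child(ren)
  node 1: 1 child(ren)
  node 7: 0 child(ren)
  node 27: 1 child(ren)
  node 28: 0 child(ren)
  node 34: 2 child(ren)
  node 33: 0 child(ren)
  node 42: 2 child(ren)
  node 40: 1 child(ren)
  node 41: 0 child(ren)
  node 49: 0 child(ren)
Matching nodes: [1, 27, 40]
Count of nodes with exactly one child: 3


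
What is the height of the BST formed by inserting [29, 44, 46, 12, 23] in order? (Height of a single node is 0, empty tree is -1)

Insertion order: [29, 44, 46, 12, 23]
Tree (level-order array): [29, 12, 44, None, 23, None, 46]
Compute height bottom-up (empty subtree = -1):
  height(23) = 1 + max(-1, -1) = 0
  height(12) = 1 + max(-1, 0) = 1
  height(46) = 1 + max(-1, -1) = 0
  height(44) = 1 + max(-1, 0) = 1
  height(29) = 1 + max(1, 1) = 2
Height = 2


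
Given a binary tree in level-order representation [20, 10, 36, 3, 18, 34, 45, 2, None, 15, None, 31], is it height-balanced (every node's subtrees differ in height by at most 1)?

Tree (level-order array): [20, 10, 36, 3, 18, 34, 45, 2, None, 15, None, 31]
Definition: a tree is height-balanced if, at every node, |h(left) - h(right)| <= 1 (empty subtree has height -1).
Bottom-up per-node check:
  node 2: h_left=-1, h_right=-1, diff=0 [OK], height=0
  node 3: h_left=0, h_right=-1, diff=1 [OK], height=1
  node 15: h_left=-1, h_right=-1, diff=0 [OK], height=0
  node 18: h_left=0, h_right=-1, diff=1 [OK], height=1
  node 10: h_left=1, h_right=1, diff=0 [OK], height=2
  node 31: h_left=-1, h_right=-1, diff=0 [OK], height=0
  node 34: h_left=0, h_right=-1, diff=1 [OK], height=1
  node 45: h_left=-1, h_right=-1, diff=0 [OK], height=0
  node 36: h_left=1, h_right=0, diff=1 [OK], height=2
  node 20: h_left=2, h_right=2, diff=0 [OK], height=3
All nodes satisfy the balance condition.
Result: Balanced


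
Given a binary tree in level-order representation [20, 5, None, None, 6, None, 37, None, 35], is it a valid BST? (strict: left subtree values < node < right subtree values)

Level-order array: [20, 5, None, None, 6, None, 37, None, 35]
Validate using subtree bounds (lo, hi): at each node, require lo < value < hi,
then recurse left with hi=value and right with lo=value.
Preorder trace (stopping at first violation):
  at node 20 with bounds (-inf, +inf): OK
  at node 5 with bounds (-inf, 20): OK
  at node 6 with bounds (5, 20): OK
  at node 37 with bounds (6, 20): VIOLATION
Node 37 violates its bound: not (6 < 37 < 20).
Result: Not a valid BST


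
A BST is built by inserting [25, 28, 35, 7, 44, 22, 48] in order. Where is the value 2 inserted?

Starting tree (level order): [25, 7, 28, None, 22, None, 35, None, None, None, 44, None, 48]
Insertion path: 25 -> 7
Result: insert 2 as left child of 7
Final tree (level order): [25, 7, 28, 2, 22, None, 35, None, None, None, None, None, 44, None, 48]


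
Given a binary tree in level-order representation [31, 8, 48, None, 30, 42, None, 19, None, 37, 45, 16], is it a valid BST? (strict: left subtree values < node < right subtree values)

Level-order array: [31, 8, 48, None, 30, 42, None, 19, None, 37, 45, 16]
Validate using subtree bounds (lo, hi): at each node, require lo < value < hi,
then recurse left with hi=value and right with lo=value.
Preorder trace (stopping at first violation):
  at node 31 with bounds (-inf, +inf): OK
  at node 8 with bounds (-inf, 31): OK
  at node 30 with bounds (8, 31): OK
  at node 19 with bounds (8, 30): OK
  at node 16 with bounds (8, 19): OK
  at node 48 with bounds (31, +inf): OK
  at node 42 with bounds (31, 48): OK
  at node 37 with bounds (31, 42): OK
  at node 45 with bounds (42, 48): OK
No violation found at any node.
Result: Valid BST


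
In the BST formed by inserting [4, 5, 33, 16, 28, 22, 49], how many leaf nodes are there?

Tree built from: [4, 5, 33, 16, 28, 22, 49]
Tree (level-order array): [4, None, 5, None, 33, 16, 49, None, 28, None, None, 22]
Rule: A leaf has 0 children.
Per-node child counts:
  node 4: 1 child(ren)
  node 5: 1 child(ren)
  node 33: 2 child(ren)
  node 16: 1 child(ren)
  node 28: 1 child(ren)
  node 22: 0 child(ren)
  node 49: 0 child(ren)
Matching nodes: [22, 49]
Count of leaf nodes: 2


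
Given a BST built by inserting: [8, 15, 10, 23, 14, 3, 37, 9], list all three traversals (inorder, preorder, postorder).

Tree insertion order: [8, 15, 10, 23, 14, 3, 37, 9]
Tree (level-order array): [8, 3, 15, None, None, 10, 23, 9, 14, None, 37]
Inorder (L, root, R): [3, 8, 9, 10, 14, 15, 23, 37]
Preorder (root, L, R): [8, 3, 15, 10, 9, 14, 23, 37]
Postorder (L, R, root): [3, 9, 14, 10, 37, 23, 15, 8]


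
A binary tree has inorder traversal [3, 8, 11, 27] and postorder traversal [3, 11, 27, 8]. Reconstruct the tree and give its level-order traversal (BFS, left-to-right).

Inorder:   [3, 8, 11, 27]
Postorder: [3, 11, 27, 8]
Algorithm: postorder visits root last, so walk postorder right-to-left;
each value is the root of the current inorder slice — split it at that
value, recurse on the right subtree first, then the left.
Recursive splits:
  root=8; inorder splits into left=[3], right=[11, 27]
  root=27; inorder splits into left=[11], right=[]
  root=11; inorder splits into left=[], right=[]
  root=3; inorder splits into left=[], right=[]
Reconstructed level-order: [8, 3, 27, 11]


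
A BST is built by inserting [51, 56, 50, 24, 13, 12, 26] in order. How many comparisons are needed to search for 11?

Search path for 11: 51 -> 50 -> 24 -> 13 -> 12
Found: False
Comparisons: 5


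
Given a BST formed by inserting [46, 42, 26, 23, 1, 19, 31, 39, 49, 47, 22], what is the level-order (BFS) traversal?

Tree insertion order: [46, 42, 26, 23, 1, 19, 31, 39, 49, 47, 22]
Tree (level-order array): [46, 42, 49, 26, None, 47, None, 23, 31, None, None, 1, None, None, 39, None, 19, None, None, None, 22]
BFS from the root, enqueuing left then right child of each popped node:
  queue [46] -> pop 46, enqueue [42, 49], visited so far: [46]
  queue [42, 49] -> pop 42, enqueue [26], visited so far: [46, 42]
  queue [49, 26] -> pop 49, enqueue [47], visited so far: [46, 42, 49]
  queue [26, 47] -> pop 26, enqueue [23, 31], visited so far: [46, 42, 49, 26]
  queue [47, 23, 31] -> pop 47, enqueue [none], visited so far: [46, 42, 49, 26, 47]
  queue [23, 31] -> pop 23, enqueue [1], visited so far: [46, 42, 49, 26, 47, 23]
  queue [31, 1] -> pop 31, enqueue [39], visited so far: [46, 42, 49, 26, 47, 23, 31]
  queue [1, 39] -> pop 1, enqueue [19], visited so far: [46, 42, 49, 26, 47, 23, 31, 1]
  queue [39, 19] -> pop 39, enqueue [none], visited so far: [46, 42, 49, 26, 47, 23, 31, 1, 39]
  queue [19] -> pop 19, enqueue [22], visited so far: [46, 42, 49, 26, 47, 23, 31, 1, 39, 19]
  queue [22] -> pop 22, enqueue [none], visited so far: [46, 42, 49, 26, 47, 23, 31, 1, 39, 19, 22]
Result: [46, 42, 49, 26, 47, 23, 31, 1, 39, 19, 22]


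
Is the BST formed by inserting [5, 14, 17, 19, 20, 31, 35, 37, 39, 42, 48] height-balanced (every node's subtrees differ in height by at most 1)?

Tree (level-order array): [5, None, 14, None, 17, None, 19, None, 20, None, 31, None, 35, None, 37, None, 39, None, 42, None, 48]
Definition: a tree is height-balanced if, at every node, |h(left) - h(right)| <= 1 (empty subtree has height -1).
Bottom-up per-node check:
  node 48: h_left=-1, h_right=-1, diff=0 [OK], height=0
  node 42: h_left=-1, h_right=0, diff=1 [OK], height=1
  node 39: h_left=-1, h_right=1, diff=2 [FAIL (|-1-1|=2 > 1)], height=2
  node 37: h_left=-1, h_right=2, diff=3 [FAIL (|-1-2|=3 > 1)], height=3
  node 35: h_left=-1, h_right=3, diff=4 [FAIL (|-1-3|=4 > 1)], height=4
  node 31: h_left=-1, h_right=4, diff=5 [FAIL (|-1-4|=5 > 1)], height=5
  node 20: h_left=-1, h_right=5, diff=6 [FAIL (|-1-5|=6 > 1)], height=6
  node 19: h_left=-1, h_right=6, diff=7 [FAIL (|-1-6|=7 > 1)], height=7
  node 17: h_left=-1, h_right=7, diff=8 [FAIL (|-1-7|=8 > 1)], height=8
  node 14: h_left=-1, h_right=8, diff=9 [FAIL (|-1-8|=9 > 1)], height=9
  node 5: h_left=-1, h_right=9, diff=10 [FAIL (|-1-9|=10 > 1)], height=10
Node 39 violates the condition: |-1 - 1| = 2 > 1.
Result: Not balanced


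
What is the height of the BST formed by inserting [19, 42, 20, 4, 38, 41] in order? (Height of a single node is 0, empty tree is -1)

Insertion order: [19, 42, 20, 4, 38, 41]
Tree (level-order array): [19, 4, 42, None, None, 20, None, None, 38, None, 41]
Compute height bottom-up (empty subtree = -1):
  height(4) = 1 + max(-1, -1) = 0
  height(41) = 1 + max(-1, -1) = 0
  height(38) = 1 + max(-1, 0) = 1
  height(20) = 1 + max(-1, 1) = 2
  height(42) = 1 + max(2, -1) = 3
  height(19) = 1 + max(0, 3) = 4
Height = 4


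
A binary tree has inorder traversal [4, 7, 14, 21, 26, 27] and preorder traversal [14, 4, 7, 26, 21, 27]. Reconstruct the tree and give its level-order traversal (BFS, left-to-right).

Inorder:  [4, 7, 14, 21, 26, 27]
Preorder: [14, 4, 7, 26, 21, 27]
Algorithm: preorder visits root first, so consume preorder in order;
for each root, split the current inorder slice at that value into
left-subtree inorder and right-subtree inorder, then recurse.
Recursive splits:
  root=14; inorder splits into left=[4, 7], right=[21, 26, 27]
  root=4; inorder splits into left=[], right=[7]
  root=7; inorder splits into left=[], right=[]
  root=26; inorder splits into left=[21], right=[27]
  root=21; inorder splits into left=[], right=[]
  root=27; inorder splits into left=[], right=[]
Reconstructed level-order: [14, 4, 26, 7, 21, 27]


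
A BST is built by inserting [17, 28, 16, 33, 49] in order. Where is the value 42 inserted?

Starting tree (level order): [17, 16, 28, None, None, None, 33, None, 49]
Insertion path: 17 -> 28 -> 33 -> 49
Result: insert 42 as left child of 49
Final tree (level order): [17, 16, 28, None, None, None, 33, None, 49, 42]


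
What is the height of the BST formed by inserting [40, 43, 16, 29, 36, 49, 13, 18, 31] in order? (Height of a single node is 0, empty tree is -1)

Insertion order: [40, 43, 16, 29, 36, 49, 13, 18, 31]
Tree (level-order array): [40, 16, 43, 13, 29, None, 49, None, None, 18, 36, None, None, None, None, 31]
Compute height bottom-up (empty subtree = -1):
  height(13) = 1 + max(-1, -1) = 0
  height(18) = 1 + max(-1, -1) = 0
  height(31) = 1 + max(-1, -1) = 0
  height(36) = 1 + max(0, -1) = 1
  height(29) = 1 + max(0, 1) = 2
  height(16) = 1 + max(0, 2) = 3
  height(49) = 1 + max(-1, -1) = 0
  height(43) = 1 + max(-1, 0) = 1
  height(40) = 1 + max(3, 1) = 4
Height = 4


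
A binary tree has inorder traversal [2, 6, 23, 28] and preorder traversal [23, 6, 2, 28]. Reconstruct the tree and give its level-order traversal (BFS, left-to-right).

Inorder:  [2, 6, 23, 28]
Preorder: [23, 6, 2, 28]
Algorithm: preorder visits root first, so consume preorder in order;
for each root, split the current inorder slice at that value into
left-subtree inorder and right-subtree inorder, then recurse.
Recursive splits:
  root=23; inorder splits into left=[2, 6], right=[28]
  root=6; inorder splits into left=[2], right=[]
  root=2; inorder splits into left=[], right=[]
  root=28; inorder splits into left=[], right=[]
Reconstructed level-order: [23, 6, 28, 2]


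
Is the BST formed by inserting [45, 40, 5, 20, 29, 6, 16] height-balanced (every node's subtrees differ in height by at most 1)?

Tree (level-order array): [45, 40, None, 5, None, None, 20, 6, 29, None, 16]
Definition: a tree is height-balanced if, at every node, |h(left) - h(right)| <= 1 (empty subtree has height -1).
Bottom-up per-node check:
  node 16: h_left=-1, h_right=-1, diff=0 [OK], height=0
  node 6: h_left=-1, h_right=0, diff=1 [OK], height=1
  node 29: h_left=-1, h_right=-1, diff=0 [OK], height=0
  node 20: h_left=1, h_right=0, diff=1 [OK], height=2
  node 5: h_left=-1, h_right=2, diff=3 [FAIL (|-1-2|=3 > 1)], height=3
  node 40: h_left=3, h_right=-1, diff=4 [FAIL (|3--1|=4 > 1)], height=4
  node 45: h_left=4, h_right=-1, diff=5 [FAIL (|4--1|=5 > 1)], height=5
Node 5 violates the condition: |-1 - 2| = 3 > 1.
Result: Not balanced


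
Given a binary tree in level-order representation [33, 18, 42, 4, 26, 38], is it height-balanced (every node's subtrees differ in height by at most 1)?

Tree (level-order array): [33, 18, 42, 4, 26, 38]
Definition: a tree is height-balanced if, at every node, |h(left) - h(right)| <= 1 (empty subtree has height -1).
Bottom-up per-node check:
  node 4: h_left=-1, h_right=-1, diff=0 [OK], height=0
  node 26: h_left=-1, h_right=-1, diff=0 [OK], height=0
  node 18: h_left=0, h_right=0, diff=0 [OK], height=1
  node 38: h_left=-1, h_right=-1, diff=0 [OK], height=0
  node 42: h_left=0, h_right=-1, diff=1 [OK], height=1
  node 33: h_left=1, h_right=1, diff=0 [OK], height=2
All nodes satisfy the balance condition.
Result: Balanced


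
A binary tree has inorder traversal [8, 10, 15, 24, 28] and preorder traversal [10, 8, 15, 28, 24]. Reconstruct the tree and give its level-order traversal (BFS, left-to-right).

Inorder:  [8, 10, 15, 24, 28]
Preorder: [10, 8, 15, 28, 24]
Algorithm: preorder visits root first, so consume preorder in order;
for each root, split the current inorder slice at that value into
left-subtree inorder and right-subtree inorder, then recurse.
Recursive splits:
  root=10; inorder splits into left=[8], right=[15, 24, 28]
  root=8; inorder splits into left=[], right=[]
  root=15; inorder splits into left=[], right=[24, 28]
  root=28; inorder splits into left=[24], right=[]
  root=24; inorder splits into left=[], right=[]
Reconstructed level-order: [10, 8, 15, 28, 24]


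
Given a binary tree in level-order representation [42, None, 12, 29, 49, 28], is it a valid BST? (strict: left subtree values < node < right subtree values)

Level-order array: [42, None, 12, 29, 49, 28]
Validate using subtree bounds (lo, hi): at each node, require lo < value < hi,
then recurse left with hi=value and right with lo=value.
Preorder trace (stopping at first violation):
  at node 42 with bounds (-inf, +inf): OK
  at node 12 with bounds (42, +inf): VIOLATION
Node 12 violates its bound: not (42 < 12 < +inf).
Result: Not a valid BST


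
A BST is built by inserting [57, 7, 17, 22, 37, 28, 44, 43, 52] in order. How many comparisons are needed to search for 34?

Search path for 34: 57 -> 7 -> 17 -> 22 -> 37 -> 28
Found: False
Comparisons: 6


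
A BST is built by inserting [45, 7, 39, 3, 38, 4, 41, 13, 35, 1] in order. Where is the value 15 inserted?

Starting tree (level order): [45, 7, None, 3, 39, 1, 4, 38, 41, None, None, None, None, 13, None, None, None, None, 35]
Insertion path: 45 -> 7 -> 39 -> 38 -> 13 -> 35
Result: insert 15 as left child of 35
Final tree (level order): [45, 7, None, 3, 39, 1, 4, 38, 41, None, None, None, None, 13, None, None, None, None, 35, 15]


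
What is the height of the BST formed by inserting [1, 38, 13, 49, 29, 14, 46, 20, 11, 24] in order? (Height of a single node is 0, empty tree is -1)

Insertion order: [1, 38, 13, 49, 29, 14, 46, 20, 11, 24]
Tree (level-order array): [1, None, 38, 13, 49, 11, 29, 46, None, None, None, 14, None, None, None, None, 20, None, 24]
Compute height bottom-up (empty subtree = -1):
  height(11) = 1 + max(-1, -1) = 0
  height(24) = 1 + max(-1, -1) = 0
  height(20) = 1 + max(-1, 0) = 1
  height(14) = 1 + max(-1, 1) = 2
  height(29) = 1 + max(2, -1) = 3
  height(13) = 1 + max(0, 3) = 4
  height(46) = 1 + max(-1, -1) = 0
  height(49) = 1 + max(0, -1) = 1
  height(38) = 1 + max(4, 1) = 5
  height(1) = 1 + max(-1, 5) = 6
Height = 6


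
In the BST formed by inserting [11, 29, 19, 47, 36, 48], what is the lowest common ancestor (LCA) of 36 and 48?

Tree insertion order: [11, 29, 19, 47, 36, 48]
Tree (level-order array): [11, None, 29, 19, 47, None, None, 36, 48]
In a BST, the LCA of p=36, q=48 is the first node v on the
root-to-leaf path with p <= v <= q (go left if both < v, right if both > v).
Walk from root:
  at 11: both 36 and 48 > 11, go right
  at 29: both 36 and 48 > 29, go right
  at 47: 36 <= 47 <= 48, this is the LCA
LCA = 47


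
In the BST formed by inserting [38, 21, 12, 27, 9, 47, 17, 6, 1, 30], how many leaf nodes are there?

Tree built from: [38, 21, 12, 27, 9, 47, 17, 6, 1, 30]
Tree (level-order array): [38, 21, 47, 12, 27, None, None, 9, 17, None, 30, 6, None, None, None, None, None, 1]
Rule: A leaf has 0 children.
Per-node child counts:
  node 38: 2 child(ren)
  node 21: 2 child(ren)
  node 12: 2 child(ren)
  node 9: 1 child(ren)
  node 6: 1 child(ren)
  node 1: 0 child(ren)
  node 17: 0 child(ren)
  node 27: 1 child(ren)
  node 30: 0 child(ren)
  node 47: 0 child(ren)
Matching nodes: [1, 17, 30, 47]
Count of leaf nodes: 4


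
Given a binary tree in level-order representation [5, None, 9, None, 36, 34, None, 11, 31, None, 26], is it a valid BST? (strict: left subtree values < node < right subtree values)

Level-order array: [5, None, 9, None, 36, 34, None, 11, 31, None, 26]
Validate using subtree bounds (lo, hi): at each node, require lo < value < hi,
then recurse left with hi=value and right with lo=value.
Preorder trace (stopping at first violation):
  at node 5 with bounds (-inf, +inf): OK
  at node 9 with bounds (5, +inf): OK
  at node 36 with bounds (9, +inf): OK
  at node 34 with bounds (9, 36): OK
  at node 11 with bounds (9, 34): OK
  at node 26 with bounds (11, 34): OK
  at node 31 with bounds (34, 36): VIOLATION
Node 31 violates its bound: not (34 < 31 < 36).
Result: Not a valid BST


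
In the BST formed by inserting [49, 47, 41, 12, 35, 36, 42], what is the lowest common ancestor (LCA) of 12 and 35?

Tree insertion order: [49, 47, 41, 12, 35, 36, 42]
Tree (level-order array): [49, 47, None, 41, None, 12, 42, None, 35, None, None, None, 36]
In a BST, the LCA of p=12, q=35 is the first node v on the
root-to-leaf path with p <= v <= q (go left if both < v, right if both > v).
Walk from root:
  at 49: both 12 and 35 < 49, go left
  at 47: both 12 and 35 < 47, go left
  at 41: both 12 and 35 < 41, go left
  at 12: 12 <= 12 <= 35, this is the LCA
LCA = 12


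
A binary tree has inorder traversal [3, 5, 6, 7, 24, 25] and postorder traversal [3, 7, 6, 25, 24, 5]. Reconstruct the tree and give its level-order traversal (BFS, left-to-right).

Inorder:   [3, 5, 6, 7, 24, 25]
Postorder: [3, 7, 6, 25, 24, 5]
Algorithm: postorder visits root last, so walk postorder right-to-left;
each value is the root of the current inorder slice — split it at that
value, recurse on the right subtree first, then the left.
Recursive splits:
  root=5; inorder splits into left=[3], right=[6, 7, 24, 25]
  root=24; inorder splits into left=[6, 7], right=[25]
  root=25; inorder splits into left=[], right=[]
  root=6; inorder splits into left=[], right=[7]
  root=7; inorder splits into left=[], right=[]
  root=3; inorder splits into left=[], right=[]
Reconstructed level-order: [5, 3, 24, 6, 25, 7]


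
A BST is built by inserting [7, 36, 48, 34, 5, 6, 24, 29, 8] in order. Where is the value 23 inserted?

Starting tree (level order): [7, 5, 36, None, 6, 34, 48, None, None, 24, None, None, None, 8, 29]
Insertion path: 7 -> 36 -> 34 -> 24 -> 8
Result: insert 23 as right child of 8
Final tree (level order): [7, 5, 36, None, 6, 34, 48, None, None, 24, None, None, None, 8, 29, None, 23]


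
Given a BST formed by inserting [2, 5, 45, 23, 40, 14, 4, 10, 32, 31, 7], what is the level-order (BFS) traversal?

Tree insertion order: [2, 5, 45, 23, 40, 14, 4, 10, 32, 31, 7]
Tree (level-order array): [2, None, 5, 4, 45, None, None, 23, None, 14, 40, 10, None, 32, None, 7, None, 31]
BFS from the root, enqueuing left then right child of each popped node:
  queue [2] -> pop 2, enqueue [5], visited so far: [2]
  queue [5] -> pop 5, enqueue [4, 45], visited so far: [2, 5]
  queue [4, 45] -> pop 4, enqueue [none], visited so far: [2, 5, 4]
  queue [45] -> pop 45, enqueue [23], visited so far: [2, 5, 4, 45]
  queue [23] -> pop 23, enqueue [14, 40], visited so far: [2, 5, 4, 45, 23]
  queue [14, 40] -> pop 14, enqueue [10], visited so far: [2, 5, 4, 45, 23, 14]
  queue [40, 10] -> pop 40, enqueue [32], visited so far: [2, 5, 4, 45, 23, 14, 40]
  queue [10, 32] -> pop 10, enqueue [7], visited so far: [2, 5, 4, 45, 23, 14, 40, 10]
  queue [32, 7] -> pop 32, enqueue [31], visited so far: [2, 5, 4, 45, 23, 14, 40, 10, 32]
  queue [7, 31] -> pop 7, enqueue [none], visited so far: [2, 5, 4, 45, 23, 14, 40, 10, 32, 7]
  queue [31] -> pop 31, enqueue [none], visited so far: [2, 5, 4, 45, 23, 14, 40, 10, 32, 7, 31]
Result: [2, 5, 4, 45, 23, 14, 40, 10, 32, 7, 31]


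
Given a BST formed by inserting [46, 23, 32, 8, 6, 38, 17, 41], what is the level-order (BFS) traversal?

Tree insertion order: [46, 23, 32, 8, 6, 38, 17, 41]
Tree (level-order array): [46, 23, None, 8, 32, 6, 17, None, 38, None, None, None, None, None, 41]
BFS from the root, enqueuing left then right child of each popped node:
  queue [46] -> pop 46, enqueue [23], visited so far: [46]
  queue [23] -> pop 23, enqueue [8, 32], visited so far: [46, 23]
  queue [8, 32] -> pop 8, enqueue [6, 17], visited so far: [46, 23, 8]
  queue [32, 6, 17] -> pop 32, enqueue [38], visited so far: [46, 23, 8, 32]
  queue [6, 17, 38] -> pop 6, enqueue [none], visited so far: [46, 23, 8, 32, 6]
  queue [17, 38] -> pop 17, enqueue [none], visited so far: [46, 23, 8, 32, 6, 17]
  queue [38] -> pop 38, enqueue [41], visited so far: [46, 23, 8, 32, 6, 17, 38]
  queue [41] -> pop 41, enqueue [none], visited so far: [46, 23, 8, 32, 6, 17, 38, 41]
Result: [46, 23, 8, 32, 6, 17, 38, 41]


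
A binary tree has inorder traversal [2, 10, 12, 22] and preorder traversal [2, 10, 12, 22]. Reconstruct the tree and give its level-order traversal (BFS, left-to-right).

Inorder:  [2, 10, 12, 22]
Preorder: [2, 10, 12, 22]
Algorithm: preorder visits root first, so consume preorder in order;
for each root, split the current inorder slice at that value into
left-subtree inorder and right-subtree inorder, then recurse.
Recursive splits:
  root=2; inorder splits into left=[], right=[10, 12, 22]
  root=10; inorder splits into left=[], right=[12, 22]
  root=12; inorder splits into left=[], right=[22]
  root=22; inorder splits into left=[], right=[]
Reconstructed level-order: [2, 10, 12, 22]


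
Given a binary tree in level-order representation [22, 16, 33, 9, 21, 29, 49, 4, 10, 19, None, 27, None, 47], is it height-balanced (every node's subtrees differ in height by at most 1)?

Tree (level-order array): [22, 16, 33, 9, 21, 29, 49, 4, 10, 19, None, 27, None, 47]
Definition: a tree is height-balanced if, at every node, |h(left) - h(right)| <= 1 (empty subtree has height -1).
Bottom-up per-node check:
  node 4: h_left=-1, h_right=-1, diff=0 [OK], height=0
  node 10: h_left=-1, h_right=-1, diff=0 [OK], height=0
  node 9: h_left=0, h_right=0, diff=0 [OK], height=1
  node 19: h_left=-1, h_right=-1, diff=0 [OK], height=0
  node 21: h_left=0, h_right=-1, diff=1 [OK], height=1
  node 16: h_left=1, h_right=1, diff=0 [OK], height=2
  node 27: h_left=-1, h_right=-1, diff=0 [OK], height=0
  node 29: h_left=0, h_right=-1, diff=1 [OK], height=1
  node 47: h_left=-1, h_right=-1, diff=0 [OK], height=0
  node 49: h_left=0, h_right=-1, diff=1 [OK], height=1
  node 33: h_left=1, h_right=1, diff=0 [OK], height=2
  node 22: h_left=2, h_right=2, diff=0 [OK], height=3
All nodes satisfy the balance condition.
Result: Balanced


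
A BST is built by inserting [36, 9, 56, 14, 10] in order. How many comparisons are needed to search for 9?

Search path for 9: 36 -> 9
Found: True
Comparisons: 2


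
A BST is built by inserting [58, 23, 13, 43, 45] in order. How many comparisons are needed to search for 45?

Search path for 45: 58 -> 23 -> 43 -> 45
Found: True
Comparisons: 4


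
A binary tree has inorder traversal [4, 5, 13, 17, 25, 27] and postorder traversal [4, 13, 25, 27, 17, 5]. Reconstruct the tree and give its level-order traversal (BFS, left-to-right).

Inorder:   [4, 5, 13, 17, 25, 27]
Postorder: [4, 13, 25, 27, 17, 5]
Algorithm: postorder visits root last, so walk postorder right-to-left;
each value is the root of the current inorder slice — split it at that
value, recurse on the right subtree first, then the left.
Recursive splits:
  root=5; inorder splits into left=[4], right=[13, 17, 25, 27]
  root=17; inorder splits into left=[13], right=[25, 27]
  root=27; inorder splits into left=[25], right=[]
  root=25; inorder splits into left=[], right=[]
  root=13; inorder splits into left=[], right=[]
  root=4; inorder splits into left=[], right=[]
Reconstructed level-order: [5, 4, 17, 13, 27, 25]


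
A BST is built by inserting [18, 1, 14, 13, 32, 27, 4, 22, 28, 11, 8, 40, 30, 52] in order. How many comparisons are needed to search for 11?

Search path for 11: 18 -> 1 -> 14 -> 13 -> 4 -> 11
Found: True
Comparisons: 6


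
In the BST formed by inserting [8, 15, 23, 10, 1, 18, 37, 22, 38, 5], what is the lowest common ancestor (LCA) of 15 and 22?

Tree insertion order: [8, 15, 23, 10, 1, 18, 37, 22, 38, 5]
Tree (level-order array): [8, 1, 15, None, 5, 10, 23, None, None, None, None, 18, 37, None, 22, None, 38]
In a BST, the LCA of p=15, q=22 is the first node v on the
root-to-leaf path with p <= v <= q (go left if both < v, right if both > v).
Walk from root:
  at 8: both 15 and 22 > 8, go right
  at 15: 15 <= 15 <= 22, this is the LCA
LCA = 15


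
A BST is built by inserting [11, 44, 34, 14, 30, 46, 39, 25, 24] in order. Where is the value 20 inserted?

Starting tree (level order): [11, None, 44, 34, 46, 14, 39, None, None, None, 30, None, None, 25, None, 24]
Insertion path: 11 -> 44 -> 34 -> 14 -> 30 -> 25 -> 24
Result: insert 20 as left child of 24
Final tree (level order): [11, None, 44, 34, 46, 14, 39, None, None, None, 30, None, None, 25, None, 24, None, 20]


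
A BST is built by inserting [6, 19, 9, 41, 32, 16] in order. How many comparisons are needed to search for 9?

Search path for 9: 6 -> 19 -> 9
Found: True
Comparisons: 3


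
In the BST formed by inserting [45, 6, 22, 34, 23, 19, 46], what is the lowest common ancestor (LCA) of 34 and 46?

Tree insertion order: [45, 6, 22, 34, 23, 19, 46]
Tree (level-order array): [45, 6, 46, None, 22, None, None, 19, 34, None, None, 23]
In a BST, the LCA of p=34, q=46 is the first node v on the
root-to-leaf path with p <= v <= q (go left if both < v, right if both > v).
Walk from root:
  at 45: 34 <= 45 <= 46, this is the LCA
LCA = 45


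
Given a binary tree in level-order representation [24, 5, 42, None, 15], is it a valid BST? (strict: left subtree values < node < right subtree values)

Level-order array: [24, 5, 42, None, 15]
Validate using subtree bounds (lo, hi): at each node, require lo < value < hi,
then recurse left with hi=value and right with lo=value.
Preorder trace (stopping at first violation):
  at node 24 with bounds (-inf, +inf): OK
  at node 5 with bounds (-inf, 24): OK
  at node 15 with bounds (5, 24): OK
  at node 42 with bounds (24, +inf): OK
No violation found at any node.
Result: Valid BST


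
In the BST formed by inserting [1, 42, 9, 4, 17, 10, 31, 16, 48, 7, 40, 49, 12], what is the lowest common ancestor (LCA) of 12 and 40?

Tree insertion order: [1, 42, 9, 4, 17, 10, 31, 16, 48, 7, 40, 49, 12]
Tree (level-order array): [1, None, 42, 9, 48, 4, 17, None, 49, None, 7, 10, 31, None, None, None, None, None, 16, None, 40, 12]
In a BST, the LCA of p=12, q=40 is the first node v on the
root-to-leaf path with p <= v <= q (go left if both < v, right if both > v).
Walk from root:
  at 1: both 12 and 40 > 1, go right
  at 42: both 12 and 40 < 42, go left
  at 9: both 12 and 40 > 9, go right
  at 17: 12 <= 17 <= 40, this is the LCA
LCA = 17


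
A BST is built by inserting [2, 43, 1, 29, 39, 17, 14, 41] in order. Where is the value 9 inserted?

Starting tree (level order): [2, 1, 43, None, None, 29, None, 17, 39, 14, None, None, 41]
Insertion path: 2 -> 43 -> 29 -> 17 -> 14
Result: insert 9 as left child of 14
Final tree (level order): [2, 1, 43, None, None, 29, None, 17, 39, 14, None, None, 41, 9]


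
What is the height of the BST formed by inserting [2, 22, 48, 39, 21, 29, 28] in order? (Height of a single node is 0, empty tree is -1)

Insertion order: [2, 22, 48, 39, 21, 29, 28]
Tree (level-order array): [2, None, 22, 21, 48, None, None, 39, None, 29, None, 28]
Compute height bottom-up (empty subtree = -1):
  height(21) = 1 + max(-1, -1) = 0
  height(28) = 1 + max(-1, -1) = 0
  height(29) = 1 + max(0, -1) = 1
  height(39) = 1 + max(1, -1) = 2
  height(48) = 1 + max(2, -1) = 3
  height(22) = 1 + max(0, 3) = 4
  height(2) = 1 + max(-1, 4) = 5
Height = 5


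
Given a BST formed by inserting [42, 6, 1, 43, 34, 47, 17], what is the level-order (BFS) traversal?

Tree insertion order: [42, 6, 1, 43, 34, 47, 17]
Tree (level-order array): [42, 6, 43, 1, 34, None, 47, None, None, 17]
BFS from the root, enqueuing left then right child of each popped node:
  queue [42] -> pop 42, enqueue [6, 43], visited so far: [42]
  queue [6, 43] -> pop 6, enqueue [1, 34], visited so far: [42, 6]
  queue [43, 1, 34] -> pop 43, enqueue [47], visited so far: [42, 6, 43]
  queue [1, 34, 47] -> pop 1, enqueue [none], visited so far: [42, 6, 43, 1]
  queue [34, 47] -> pop 34, enqueue [17], visited so far: [42, 6, 43, 1, 34]
  queue [47, 17] -> pop 47, enqueue [none], visited so far: [42, 6, 43, 1, 34, 47]
  queue [17] -> pop 17, enqueue [none], visited so far: [42, 6, 43, 1, 34, 47, 17]
Result: [42, 6, 43, 1, 34, 47, 17]


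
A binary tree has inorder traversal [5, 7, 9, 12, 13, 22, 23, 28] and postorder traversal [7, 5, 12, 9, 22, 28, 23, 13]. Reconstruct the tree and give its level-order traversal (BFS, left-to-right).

Inorder:   [5, 7, 9, 12, 13, 22, 23, 28]
Postorder: [7, 5, 12, 9, 22, 28, 23, 13]
Algorithm: postorder visits root last, so walk postorder right-to-left;
each value is the root of the current inorder slice — split it at that
value, recurse on the right subtree first, then the left.
Recursive splits:
  root=13; inorder splits into left=[5, 7, 9, 12], right=[22, 23, 28]
  root=23; inorder splits into left=[22], right=[28]
  root=28; inorder splits into left=[], right=[]
  root=22; inorder splits into left=[], right=[]
  root=9; inorder splits into left=[5, 7], right=[12]
  root=12; inorder splits into left=[], right=[]
  root=5; inorder splits into left=[], right=[7]
  root=7; inorder splits into left=[], right=[]
Reconstructed level-order: [13, 9, 23, 5, 12, 22, 28, 7]


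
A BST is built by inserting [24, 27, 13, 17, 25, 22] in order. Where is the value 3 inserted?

Starting tree (level order): [24, 13, 27, None, 17, 25, None, None, 22]
Insertion path: 24 -> 13
Result: insert 3 as left child of 13
Final tree (level order): [24, 13, 27, 3, 17, 25, None, None, None, None, 22]


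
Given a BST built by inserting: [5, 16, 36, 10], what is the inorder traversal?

Tree insertion order: [5, 16, 36, 10]
Tree (level-order array): [5, None, 16, 10, 36]
Inorder traversal: [5, 10, 16, 36]


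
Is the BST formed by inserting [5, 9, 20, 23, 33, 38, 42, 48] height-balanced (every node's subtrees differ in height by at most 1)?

Tree (level-order array): [5, None, 9, None, 20, None, 23, None, 33, None, 38, None, 42, None, 48]
Definition: a tree is height-balanced if, at every node, |h(left) - h(right)| <= 1 (empty subtree has height -1).
Bottom-up per-node check:
  node 48: h_left=-1, h_right=-1, diff=0 [OK], height=0
  node 42: h_left=-1, h_right=0, diff=1 [OK], height=1
  node 38: h_left=-1, h_right=1, diff=2 [FAIL (|-1-1|=2 > 1)], height=2
  node 33: h_left=-1, h_right=2, diff=3 [FAIL (|-1-2|=3 > 1)], height=3
  node 23: h_left=-1, h_right=3, diff=4 [FAIL (|-1-3|=4 > 1)], height=4
  node 20: h_left=-1, h_right=4, diff=5 [FAIL (|-1-4|=5 > 1)], height=5
  node 9: h_left=-1, h_right=5, diff=6 [FAIL (|-1-5|=6 > 1)], height=6
  node 5: h_left=-1, h_right=6, diff=7 [FAIL (|-1-6|=7 > 1)], height=7
Node 38 violates the condition: |-1 - 1| = 2 > 1.
Result: Not balanced


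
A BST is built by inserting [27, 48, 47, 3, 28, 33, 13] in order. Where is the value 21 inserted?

Starting tree (level order): [27, 3, 48, None, 13, 47, None, None, None, 28, None, None, 33]
Insertion path: 27 -> 3 -> 13
Result: insert 21 as right child of 13
Final tree (level order): [27, 3, 48, None, 13, 47, None, None, 21, 28, None, None, None, None, 33]


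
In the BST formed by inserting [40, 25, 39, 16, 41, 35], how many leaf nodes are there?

Tree built from: [40, 25, 39, 16, 41, 35]
Tree (level-order array): [40, 25, 41, 16, 39, None, None, None, None, 35]
Rule: A leaf has 0 children.
Per-node child counts:
  node 40: 2 child(ren)
  node 25: 2 child(ren)
  node 16: 0 child(ren)
  node 39: 1 child(ren)
  node 35: 0 child(ren)
  node 41: 0 child(ren)
Matching nodes: [16, 35, 41]
Count of leaf nodes: 3


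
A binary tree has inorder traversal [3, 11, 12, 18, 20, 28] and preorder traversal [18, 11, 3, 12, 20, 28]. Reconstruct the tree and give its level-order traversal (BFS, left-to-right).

Inorder:  [3, 11, 12, 18, 20, 28]
Preorder: [18, 11, 3, 12, 20, 28]
Algorithm: preorder visits root first, so consume preorder in order;
for each root, split the current inorder slice at that value into
left-subtree inorder and right-subtree inorder, then recurse.
Recursive splits:
  root=18; inorder splits into left=[3, 11, 12], right=[20, 28]
  root=11; inorder splits into left=[3], right=[12]
  root=3; inorder splits into left=[], right=[]
  root=12; inorder splits into left=[], right=[]
  root=20; inorder splits into left=[], right=[28]
  root=28; inorder splits into left=[], right=[]
Reconstructed level-order: [18, 11, 20, 3, 12, 28]


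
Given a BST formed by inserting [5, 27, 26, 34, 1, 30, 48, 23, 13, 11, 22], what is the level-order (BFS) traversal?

Tree insertion order: [5, 27, 26, 34, 1, 30, 48, 23, 13, 11, 22]
Tree (level-order array): [5, 1, 27, None, None, 26, 34, 23, None, 30, 48, 13, None, None, None, None, None, 11, 22]
BFS from the root, enqueuing left then right child of each popped node:
  queue [5] -> pop 5, enqueue [1, 27], visited so far: [5]
  queue [1, 27] -> pop 1, enqueue [none], visited so far: [5, 1]
  queue [27] -> pop 27, enqueue [26, 34], visited so far: [5, 1, 27]
  queue [26, 34] -> pop 26, enqueue [23], visited so far: [5, 1, 27, 26]
  queue [34, 23] -> pop 34, enqueue [30, 48], visited so far: [5, 1, 27, 26, 34]
  queue [23, 30, 48] -> pop 23, enqueue [13], visited so far: [5, 1, 27, 26, 34, 23]
  queue [30, 48, 13] -> pop 30, enqueue [none], visited so far: [5, 1, 27, 26, 34, 23, 30]
  queue [48, 13] -> pop 48, enqueue [none], visited so far: [5, 1, 27, 26, 34, 23, 30, 48]
  queue [13] -> pop 13, enqueue [11, 22], visited so far: [5, 1, 27, 26, 34, 23, 30, 48, 13]
  queue [11, 22] -> pop 11, enqueue [none], visited so far: [5, 1, 27, 26, 34, 23, 30, 48, 13, 11]
  queue [22] -> pop 22, enqueue [none], visited so far: [5, 1, 27, 26, 34, 23, 30, 48, 13, 11, 22]
Result: [5, 1, 27, 26, 34, 23, 30, 48, 13, 11, 22]


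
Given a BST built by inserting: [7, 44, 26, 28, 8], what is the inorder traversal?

Tree insertion order: [7, 44, 26, 28, 8]
Tree (level-order array): [7, None, 44, 26, None, 8, 28]
Inorder traversal: [7, 8, 26, 28, 44]


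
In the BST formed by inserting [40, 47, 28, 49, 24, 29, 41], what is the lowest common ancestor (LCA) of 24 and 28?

Tree insertion order: [40, 47, 28, 49, 24, 29, 41]
Tree (level-order array): [40, 28, 47, 24, 29, 41, 49]
In a BST, the LCA of p=24, q=28 is the first node v on the
root-to-leaf path with p <= v <= q (go left if both < v, right if both > v).
Walk from root:
  at 40: both 24 and 28 < 40, go left
  at 28: 24 <= 28 <= 28, this is the LCA
LCA = 28


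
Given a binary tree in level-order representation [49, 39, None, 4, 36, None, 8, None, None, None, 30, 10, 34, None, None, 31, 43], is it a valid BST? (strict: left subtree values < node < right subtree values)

Level-order array: [49, 39, None, 4, 36, None, 8, None, None, None, 30, 10, 34, None, None, 31, 43]
Validate using subtree bounds (lo, hi): at each node, require lo < value < hi,
then recurse left with hi=value and right with lo=value.
Preorder trace (stopping at first violation):
  at node 49 with bounds (-inf, +inf): OK
  at node 39 with bounds (-inf, 49): OK
  at node 4 with bounds (-inf, 39): OK
  at node 8 with bounds (4, 39): OK
  at node 30 with bounds (8, 39): OK
  at node 10 with bounds (8, 30): OK
  at node 34 with bounds (30, 39): OK
  at node 31 with bounds (30, 34): OK
  at node 43 with bounds (34, 39): VIOLATION
Node 43 violates its bound: not (34 < 43 < 39).
Result: Not a valid BST
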